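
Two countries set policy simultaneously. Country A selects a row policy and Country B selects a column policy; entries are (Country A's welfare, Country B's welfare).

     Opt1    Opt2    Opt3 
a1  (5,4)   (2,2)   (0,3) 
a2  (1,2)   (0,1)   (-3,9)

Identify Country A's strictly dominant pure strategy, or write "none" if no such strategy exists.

a1

a1 vs a2: Opt1: 5>1, Opt2: 2>0, Opt3: 0>-3.
a1 strictly beats every other strategy against every opponent action, so it is strictly dominant.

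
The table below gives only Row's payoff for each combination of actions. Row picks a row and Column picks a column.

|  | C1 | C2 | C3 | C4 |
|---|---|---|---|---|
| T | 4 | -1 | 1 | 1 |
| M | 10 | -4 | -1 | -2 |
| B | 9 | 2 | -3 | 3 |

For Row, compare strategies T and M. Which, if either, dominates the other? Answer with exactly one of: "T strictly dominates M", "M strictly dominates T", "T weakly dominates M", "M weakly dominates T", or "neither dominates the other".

neither dominates the other

T's payoffs vs M's, by Column's action — C1: 4<10, C2: -1>-4, C3: 1>-1, C4: 1>-2.
T does better at C2, C3, C4 but worse at C1; neither strategy dominates the other.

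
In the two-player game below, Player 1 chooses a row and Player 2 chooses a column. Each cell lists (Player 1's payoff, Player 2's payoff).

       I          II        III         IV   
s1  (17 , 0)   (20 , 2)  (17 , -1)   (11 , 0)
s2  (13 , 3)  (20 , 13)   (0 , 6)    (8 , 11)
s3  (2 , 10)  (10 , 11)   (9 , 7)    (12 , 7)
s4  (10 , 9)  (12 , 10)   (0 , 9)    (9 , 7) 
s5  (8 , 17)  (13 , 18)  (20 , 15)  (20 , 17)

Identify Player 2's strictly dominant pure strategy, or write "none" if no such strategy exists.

II vs I: s1: 2>0, s2: 13>3, s3: 11>10, s4: 10>9, s5: 18>17.
II vs III: s1: 2>-1, s2: 13>6, s3: 11>7, s4: 10>9, s5: 18>15.
II vs IV: s1: 2>0, s2: 13>11, s3: 11>7, s4: 10>7, s5: 18>17.
II strictly beats every other strategy against every opponent action, so it is strictly dominant.

II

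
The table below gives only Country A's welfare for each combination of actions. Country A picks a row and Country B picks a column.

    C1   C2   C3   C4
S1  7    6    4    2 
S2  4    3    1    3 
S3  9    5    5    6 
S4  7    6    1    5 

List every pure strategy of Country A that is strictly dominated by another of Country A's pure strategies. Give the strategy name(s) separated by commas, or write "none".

S2

S1: no other strategy beats it everywhere (S2 at C1 (7>4); S3 at C2 (6>5); S4 at C1 (7=7)).
S2 is strictly dominated by S3 (C1: 9>4, C2: 5>3, C3: 5>1, C4: 6>3).
S3: no other strategy beats it everywhere (S1 at C1 (9>7); S2 at C1 (9>4); S4 at C1 (9>7)).
S4: no other strategy beats it everywhere (S1 at C1 (7=7); S2 at C1 (7>4); S3 at C2 (6>5)).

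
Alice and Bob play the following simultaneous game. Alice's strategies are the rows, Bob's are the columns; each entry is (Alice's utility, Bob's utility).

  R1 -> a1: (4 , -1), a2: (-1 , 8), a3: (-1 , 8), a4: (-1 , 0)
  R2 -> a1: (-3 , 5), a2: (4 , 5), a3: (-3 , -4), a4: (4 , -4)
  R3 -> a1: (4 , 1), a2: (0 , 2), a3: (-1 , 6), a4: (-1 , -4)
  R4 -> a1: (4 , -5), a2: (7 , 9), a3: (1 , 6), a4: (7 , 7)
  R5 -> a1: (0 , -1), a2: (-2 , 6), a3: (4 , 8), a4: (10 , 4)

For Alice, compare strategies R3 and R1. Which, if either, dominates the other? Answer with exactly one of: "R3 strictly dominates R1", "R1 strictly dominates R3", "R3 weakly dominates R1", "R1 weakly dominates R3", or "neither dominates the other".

Compare R3 to R1 across each choice by Bob: a1: 4=4, a2: 0>-1, a3: -1=-1, a4: -1=-1.
R3 is at least as good everywhere and strictly better somewhere (tied only at a1, a3, a4), so R3 weakly but not strictly dominates R1.

R3 weakly dominates R1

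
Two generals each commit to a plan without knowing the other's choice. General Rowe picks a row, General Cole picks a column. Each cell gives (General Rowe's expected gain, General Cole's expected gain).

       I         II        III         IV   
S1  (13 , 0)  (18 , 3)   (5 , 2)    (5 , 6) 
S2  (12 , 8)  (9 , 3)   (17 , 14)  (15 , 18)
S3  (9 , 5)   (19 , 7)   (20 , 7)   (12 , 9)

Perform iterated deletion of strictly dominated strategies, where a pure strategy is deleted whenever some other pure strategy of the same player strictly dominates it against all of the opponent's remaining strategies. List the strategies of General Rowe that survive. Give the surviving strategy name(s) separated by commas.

S2

General Cole's strategy I is strictly dominated by III (S1: 2>0, S2: 14>8, S3: 7>5) and is removed.
Row S1 is eliminated: S3 beats it against every remaining column (II: 19>18, III: 20>5, IV: 12>5).
For General Cole, IV strictly dominates II on the remaining rows (S2: 18>3, S3: 9>7); eliminate II.
Column III is eliminated: IV beats it against every remaining row (S2: 18>14, S3: 9>7).
Row S3 is eliminated: S2 beats it against every remaining column (IV: 15>12).
Among the remaining strategies, none is strictly dominated by another pure strategy of the same player, so the elimination stops.
Surviving strategies — General Rowe: {S2}; General Cole: {IV}.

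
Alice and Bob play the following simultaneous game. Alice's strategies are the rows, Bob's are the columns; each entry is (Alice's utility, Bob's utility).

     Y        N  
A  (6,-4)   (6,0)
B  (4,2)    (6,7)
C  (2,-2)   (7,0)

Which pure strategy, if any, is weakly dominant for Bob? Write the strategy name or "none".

N

N vs Y: A: 0>-4, B: 7>2, C: 0>-2.
N is at least as good as every other strategy against every opponent action, so it is weakly dominant.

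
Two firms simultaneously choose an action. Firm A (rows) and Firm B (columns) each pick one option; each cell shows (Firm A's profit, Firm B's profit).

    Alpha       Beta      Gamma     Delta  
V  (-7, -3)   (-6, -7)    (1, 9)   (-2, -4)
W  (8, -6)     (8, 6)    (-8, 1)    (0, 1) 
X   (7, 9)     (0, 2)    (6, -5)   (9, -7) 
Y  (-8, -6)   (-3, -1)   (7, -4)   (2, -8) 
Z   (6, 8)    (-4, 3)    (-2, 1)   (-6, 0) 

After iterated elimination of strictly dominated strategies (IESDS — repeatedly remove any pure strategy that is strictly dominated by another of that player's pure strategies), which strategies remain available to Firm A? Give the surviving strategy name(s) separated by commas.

W

Row V is eliminated: X beats it against every remaining column (Alpha: 7>-7, Beta: 0>-6, Gamma: 6>1, Delta: 9>-2).
Row Z is eliminated: X beats it against every remaining column (Alpha: 7>6, Beta: 0>-4, Gamma: 6>-2, Delta: 9>-6).
Column Gamma is eliminated: Beta beats it against every remaining row (W: 6>1, X: 2>-5, Y: -1>-4).
Row Y is eliminated: X beats it against every remaining column (Alpha: 7>-8, Beta: 0>-3, Delta: 9>2).
Column Delta is eliminated: Beta beats it against every remaining row (W: 6>1, X: 2>-7).
Row X is eliminated: W beats it against every remaining column (Alpha: 8>7, Beta: 8>0).
For Firm B, Beta strictly dominates Alpha on the remaining rows (W: 6>-6); eliminate Alpha.
Among the remaining strategies, none is strictly dominated by another pure strategy of the same player, so the elimination stops.
Surviving strategies — Firm A: {W}; Firm B: {Beta}.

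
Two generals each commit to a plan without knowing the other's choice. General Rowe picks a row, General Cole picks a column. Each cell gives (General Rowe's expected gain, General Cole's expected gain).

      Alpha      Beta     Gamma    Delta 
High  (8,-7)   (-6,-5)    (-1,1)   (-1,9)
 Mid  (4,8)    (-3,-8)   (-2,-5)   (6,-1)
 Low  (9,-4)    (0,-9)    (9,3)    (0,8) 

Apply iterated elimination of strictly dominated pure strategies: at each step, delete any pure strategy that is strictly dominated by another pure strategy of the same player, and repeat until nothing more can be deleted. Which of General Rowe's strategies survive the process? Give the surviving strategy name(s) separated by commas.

General Rowe's strategy High is strictly dominated by Low (Alpha: 9>8, Beta: 0>-6, Gamma: 9>-1, Delta: 0>-1) and is removed.
General Cole's strategy Beta is strictly dominated by Alpha (Mid: 8>-8, Low: -4>-9) and is removed.
For General Cole, Delta strictly dominates Gamma on the remaining rows (Mid: -1>-5, Low: 8>3); eliminate Gamma.
Among the remaining strategies, none is strictly dominated by another pure strategy of the same player, so the elimination stops.
Surviving strategies — General Rowe: {Mid, Low}; General Cole: {Alpha, Delta}.

Mid, Low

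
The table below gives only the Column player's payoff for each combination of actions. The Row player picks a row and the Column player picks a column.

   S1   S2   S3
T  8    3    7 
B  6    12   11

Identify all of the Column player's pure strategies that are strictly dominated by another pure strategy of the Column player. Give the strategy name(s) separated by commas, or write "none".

none

S1: no other strategy beats it everywhere (S2 at T (8>3); S3 at T (8>7)).
Nothing dominates S2: S1 at B (12>6); S3 at B (12>11).
Nothing dominates S3: S1 at B (11>6); S2 at T (7>3).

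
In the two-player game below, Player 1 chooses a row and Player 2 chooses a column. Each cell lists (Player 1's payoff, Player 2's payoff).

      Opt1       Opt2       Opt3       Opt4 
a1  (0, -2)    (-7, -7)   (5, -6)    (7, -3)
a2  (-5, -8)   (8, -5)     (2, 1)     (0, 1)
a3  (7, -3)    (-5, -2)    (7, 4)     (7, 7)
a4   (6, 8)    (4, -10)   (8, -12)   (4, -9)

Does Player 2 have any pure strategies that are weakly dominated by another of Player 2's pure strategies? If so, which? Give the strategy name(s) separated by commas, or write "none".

Opt2, Opt3

Nothing dominates Opt1: Opt2 at a1 (-2>-7); Opt3 at a1 (-2>-6); Opt4 at a1 (-2>-3).
Opt2 is weakly dominated by Opt4 (a1: -3>-7, a2: 1>-5, a3: 7>-2, a4: -9>-10).
Opt3: dominated, since Opt4 does at least as well everywhere (a1: -3>-6, a2: 1=1, a3: 7>4, a4: -9>-12).
Nothing dominates Opt4: Opt1 at a2 (1>-8); Opt2 at a1 (-3>-7); Opt3 at a1 (-3>-6).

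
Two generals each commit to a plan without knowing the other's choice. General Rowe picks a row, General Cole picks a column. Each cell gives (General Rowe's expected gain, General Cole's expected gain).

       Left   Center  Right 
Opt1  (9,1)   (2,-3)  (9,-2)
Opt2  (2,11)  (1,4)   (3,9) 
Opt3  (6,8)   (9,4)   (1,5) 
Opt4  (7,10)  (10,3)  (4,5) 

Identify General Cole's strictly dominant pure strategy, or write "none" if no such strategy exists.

Left vs Center: Opt1: 1>-3, Opt2: 11>4, Opt3: 8>4, Opt4: 10>3.
Left vs Right: Opt1: 1>-2, Opt2: 11>9, Opt3: 8>5, Opt4: 10>5.
Left strictly beats every other strategy against every opponent action, so it is strictly dominant.

Left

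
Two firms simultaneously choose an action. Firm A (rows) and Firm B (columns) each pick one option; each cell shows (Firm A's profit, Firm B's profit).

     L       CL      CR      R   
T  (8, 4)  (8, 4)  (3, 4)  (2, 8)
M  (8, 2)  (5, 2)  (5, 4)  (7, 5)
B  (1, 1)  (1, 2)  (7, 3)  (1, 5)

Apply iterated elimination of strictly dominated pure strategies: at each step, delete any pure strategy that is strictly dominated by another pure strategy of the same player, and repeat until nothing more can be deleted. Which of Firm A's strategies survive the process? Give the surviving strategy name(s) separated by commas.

Column L is eliminated: R beats it against every remaining row (T: 8>4, M: 5>2, B: 5>1).
Column CL is eliminated: R beats it against every remaining row (T: 8>4, M: 5>2, B: 5>2).
Row T is eliminated: M beats it against every remaining column (CR: 5>3, R: 7>2).
For Firm B, R strictly dominates CR on the remaining rows (M: 5>4, B: 5>3); eliminate CR.
For Firm A, M strictly dominates B on the remaining columns (R: 7>1); eliminate B.
Among the remaining strategies, none is strictly dominated by another pure strategy of the same player, so the elimination stops.
Surviving strategies — Firm A: {M}; Firm B: {R}.

M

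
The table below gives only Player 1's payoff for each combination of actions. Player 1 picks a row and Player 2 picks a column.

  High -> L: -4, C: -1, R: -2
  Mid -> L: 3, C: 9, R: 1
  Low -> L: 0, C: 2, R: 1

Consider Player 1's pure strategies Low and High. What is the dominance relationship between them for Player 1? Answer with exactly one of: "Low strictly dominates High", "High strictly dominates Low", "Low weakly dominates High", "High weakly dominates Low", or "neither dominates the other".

Low's payoffs vs High's, by Player 2's action — L: 0>-4, C: 2>-1, R: 1>-2.
Low gives a strictly higher payoff against every action of Player 2, so Low strictly dominates High.

Low strictly dominates High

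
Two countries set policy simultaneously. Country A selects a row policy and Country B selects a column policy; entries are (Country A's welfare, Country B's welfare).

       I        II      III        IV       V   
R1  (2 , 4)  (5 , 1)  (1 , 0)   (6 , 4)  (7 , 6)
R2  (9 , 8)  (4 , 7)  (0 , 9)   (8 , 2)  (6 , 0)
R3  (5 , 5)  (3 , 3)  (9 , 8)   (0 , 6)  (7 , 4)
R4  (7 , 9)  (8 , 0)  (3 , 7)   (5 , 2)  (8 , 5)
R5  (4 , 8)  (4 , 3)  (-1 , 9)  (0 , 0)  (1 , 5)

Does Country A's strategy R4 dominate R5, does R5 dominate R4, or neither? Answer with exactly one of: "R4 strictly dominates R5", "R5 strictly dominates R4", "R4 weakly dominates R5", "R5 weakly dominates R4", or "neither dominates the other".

Compare R4 to R5 across each opponent action: I: 7>4, II: 8>4, III: 3>-1, IV: 5>0, V: 8>1.
R4 gives a strictly higher payoff against each opponent action, so R4 strictly dominates R5.

R4 strictly dominates R5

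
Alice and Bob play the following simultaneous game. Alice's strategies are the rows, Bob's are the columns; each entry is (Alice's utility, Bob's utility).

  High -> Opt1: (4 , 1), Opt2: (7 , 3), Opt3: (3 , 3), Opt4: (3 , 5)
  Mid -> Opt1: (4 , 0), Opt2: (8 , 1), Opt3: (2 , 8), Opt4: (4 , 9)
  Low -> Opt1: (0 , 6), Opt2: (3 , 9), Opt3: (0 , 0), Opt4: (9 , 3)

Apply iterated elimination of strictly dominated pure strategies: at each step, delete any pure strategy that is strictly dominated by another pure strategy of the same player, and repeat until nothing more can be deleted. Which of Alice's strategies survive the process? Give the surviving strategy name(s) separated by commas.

Mid, Low

Bob's strategy Opt1 is strictly dominated by Opt2 (High: 3>1, Mid: 1>0, Low: 9>6) and is removed.
Bob's strategy Opt3 is strictly dominated by Opt4 (High: 5>3, Mid: 9>8, Low: 3>0) and is removed.
Alice's strategy High is strictly dominated by Mid (Opt2: 8>7, Opt4: 4>3) and is removed.
Among the remaining strategies, none is strictly dominated by another pure strategy of the same player, so the elimination stops.
Surviving strategies — Alice: {Mid, Low}; Bob: {Opt2, Opt4}.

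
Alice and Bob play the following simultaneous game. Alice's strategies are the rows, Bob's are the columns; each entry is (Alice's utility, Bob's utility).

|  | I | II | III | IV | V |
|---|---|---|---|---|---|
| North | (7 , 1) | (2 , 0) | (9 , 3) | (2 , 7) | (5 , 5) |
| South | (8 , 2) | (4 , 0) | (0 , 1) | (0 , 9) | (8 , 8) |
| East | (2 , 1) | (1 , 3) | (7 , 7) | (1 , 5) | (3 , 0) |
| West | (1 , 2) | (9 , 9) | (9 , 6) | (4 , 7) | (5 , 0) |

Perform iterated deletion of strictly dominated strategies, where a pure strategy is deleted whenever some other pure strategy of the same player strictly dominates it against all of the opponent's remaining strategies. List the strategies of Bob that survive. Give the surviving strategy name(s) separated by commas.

II

Row East is eliminated: North beats it against every remaining column (I: 7>2, II: 2>1, III: 9>7, IV: 2>1, V: 5>3).
Bob's strategy I is strictly dominated by IV (North: 7>1, South: 9>2, West: 7>2) and is removed.
For Bob, IV strictly dominates III on the remaining rows (North: 7>3, South: 9>1, West: 7>6); eliminate III.
For Bob, IV strictly dominates V on the remaining rows (North: 7>5, South: 9>8, West: 7>0); eliminate V.
Row North is eliminated: West beats it against every remaining column (II: 9>2, IV: 4>2).
Row South is eliminated: West beats it against every remaining column (II: 9>4, IV: 4>0).
Column IV is eliminated: II beats it against every remaining row (West: 9>7).
Among the remaining strategies, none is strictly dominated by another pure strategy of the same player, so the elimination stops.
Surviving strategies — Alice: {West}; Bob: {II}.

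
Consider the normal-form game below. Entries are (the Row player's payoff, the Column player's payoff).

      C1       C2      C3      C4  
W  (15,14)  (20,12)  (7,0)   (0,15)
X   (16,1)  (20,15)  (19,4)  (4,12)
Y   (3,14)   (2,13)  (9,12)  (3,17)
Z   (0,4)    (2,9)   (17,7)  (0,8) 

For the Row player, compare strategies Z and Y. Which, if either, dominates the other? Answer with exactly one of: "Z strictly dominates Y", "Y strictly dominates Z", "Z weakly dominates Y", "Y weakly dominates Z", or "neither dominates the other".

neither dominates the other

Compare Z to Y across each opponent action: C1: 0<3, C2: 2=2, C3: 17>9, C4: 0<3.
Z does better at C3 but worse at C1, C4; neither strategy dominates the other.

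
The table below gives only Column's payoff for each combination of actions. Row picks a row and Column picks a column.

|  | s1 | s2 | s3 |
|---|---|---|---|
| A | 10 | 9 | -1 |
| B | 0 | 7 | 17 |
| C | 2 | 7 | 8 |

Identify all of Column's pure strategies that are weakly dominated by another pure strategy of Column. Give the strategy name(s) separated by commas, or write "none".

none

s1 is not dominated — it holds its own against s2 at A (10>9); s3 at A (10>-1).
s2: no other strategy beats it everywhere (s1 at B (7>0); s3 at A (9>-1)).
Nothing dominates s3: s1 at B (17>0); s2 at B (17>7).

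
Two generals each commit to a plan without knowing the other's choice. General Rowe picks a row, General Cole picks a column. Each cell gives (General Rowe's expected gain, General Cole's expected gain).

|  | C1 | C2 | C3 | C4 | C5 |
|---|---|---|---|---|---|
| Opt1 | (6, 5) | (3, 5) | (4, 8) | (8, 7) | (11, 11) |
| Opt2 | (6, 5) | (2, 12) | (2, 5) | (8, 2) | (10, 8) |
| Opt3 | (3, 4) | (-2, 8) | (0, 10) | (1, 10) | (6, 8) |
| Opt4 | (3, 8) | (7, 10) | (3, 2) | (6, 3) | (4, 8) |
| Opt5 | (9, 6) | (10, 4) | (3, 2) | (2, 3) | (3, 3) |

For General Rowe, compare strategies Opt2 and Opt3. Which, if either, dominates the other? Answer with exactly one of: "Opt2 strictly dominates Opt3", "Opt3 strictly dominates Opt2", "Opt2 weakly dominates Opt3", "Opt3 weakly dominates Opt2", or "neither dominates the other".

Opt2's payoffs vs Opt3's, by General Cole's action — C1: 6>3, C2: 2>-2, C3: 2>0, C4: 8>1, C5: 10>6.
Every comparison favours Opt2, so Opt2 strictly dominates Opt3.

Opt2 strictly dominates Opt3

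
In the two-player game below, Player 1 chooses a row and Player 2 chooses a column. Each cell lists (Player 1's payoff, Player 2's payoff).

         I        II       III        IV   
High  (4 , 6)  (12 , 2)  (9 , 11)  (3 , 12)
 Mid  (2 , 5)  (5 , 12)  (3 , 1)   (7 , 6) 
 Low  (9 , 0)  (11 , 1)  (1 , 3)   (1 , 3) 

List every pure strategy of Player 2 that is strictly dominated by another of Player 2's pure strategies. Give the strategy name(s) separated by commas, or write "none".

I is strictly dominated by IV (High: 12>6, Mid: 6>5, Low: 3>0).
II: no other strategy beats it everywhere (I at Mid (12>5); III at Mid (12>1); IV at Mid (12>6)).
Nothing dominates III: I at High (11>6); II at High (11>2); IV at Low (3=3).
IV: no other strategy beats it everywhere (I at High (12>6); II at High (12>2); III at High (12>11)).

I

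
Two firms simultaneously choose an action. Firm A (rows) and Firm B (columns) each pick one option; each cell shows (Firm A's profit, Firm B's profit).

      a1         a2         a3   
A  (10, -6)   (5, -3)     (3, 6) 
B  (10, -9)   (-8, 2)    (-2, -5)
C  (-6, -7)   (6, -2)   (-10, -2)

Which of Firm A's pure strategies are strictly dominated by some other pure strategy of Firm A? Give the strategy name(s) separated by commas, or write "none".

none

Nothing dominates A: B at a1 (10=10); C at a1 (10>-6).
B: no other strategy beats it everywhere (A at a1 (10=10); C at a1 (10>-6)).
C: no other strategy beats it everywhere (A at a2 (6>5); B at a2 (6>-8)).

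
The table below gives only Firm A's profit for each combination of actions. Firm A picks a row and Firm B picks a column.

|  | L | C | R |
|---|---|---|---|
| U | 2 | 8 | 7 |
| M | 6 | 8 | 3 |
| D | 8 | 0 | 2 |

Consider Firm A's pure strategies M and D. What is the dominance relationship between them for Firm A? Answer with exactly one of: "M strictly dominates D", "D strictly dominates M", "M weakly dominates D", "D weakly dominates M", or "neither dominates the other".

neither dominates the other

Compare M to D across each opponent action: L: 6<8, C: 8>0, R: 3>2.
M does better at C, R but worse at L; neither strategy dominates the other.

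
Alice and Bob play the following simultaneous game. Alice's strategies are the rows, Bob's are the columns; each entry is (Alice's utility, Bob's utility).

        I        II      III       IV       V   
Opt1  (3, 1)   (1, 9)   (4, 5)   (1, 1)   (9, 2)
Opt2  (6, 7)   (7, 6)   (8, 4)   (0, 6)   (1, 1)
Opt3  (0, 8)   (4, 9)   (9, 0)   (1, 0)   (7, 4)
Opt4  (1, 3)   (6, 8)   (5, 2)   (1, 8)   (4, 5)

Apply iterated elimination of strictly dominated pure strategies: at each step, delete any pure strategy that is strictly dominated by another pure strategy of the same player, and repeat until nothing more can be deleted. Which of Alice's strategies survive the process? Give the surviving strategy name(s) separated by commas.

Bob's strategy III is strictly dominated by II (Opt1: 9>5, Opt2: 6>4, Opt3: 9>0, Opt4: 8>2) and is removed.
Column V is eliminated: II beats it against every remaining row (Opt1: 9>2, Opt2: 6>1, Opt3: 9>4, Opt4: 8>5).
Among the remaining strategies, none is strictly dominated by another pure strategy of the same player, so the elimination stops.
Surviving strategies — Alice: {Opt1, Opt2, Opt3, Opt4}; Bob: {I, II, IV}.

Opt1, Opt2, Opt3, Opt4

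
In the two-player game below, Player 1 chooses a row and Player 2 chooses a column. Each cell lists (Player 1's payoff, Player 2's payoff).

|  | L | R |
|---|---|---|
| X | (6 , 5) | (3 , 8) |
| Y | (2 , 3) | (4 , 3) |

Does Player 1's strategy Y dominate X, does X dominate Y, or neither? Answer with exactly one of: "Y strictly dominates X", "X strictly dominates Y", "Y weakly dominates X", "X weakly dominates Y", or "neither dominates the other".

neither dominates the other

Y's payoffs vs X's, by Player 2's action — L: 2<6, R: 4>3.
Y does better at R but worse at L; neither strategy dominates the other.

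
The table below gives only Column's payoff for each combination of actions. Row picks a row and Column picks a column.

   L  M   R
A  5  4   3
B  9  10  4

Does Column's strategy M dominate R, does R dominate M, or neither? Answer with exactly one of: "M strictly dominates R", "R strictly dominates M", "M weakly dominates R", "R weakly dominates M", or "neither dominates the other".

Compare M to R across each choice by Row: A: 4>3, B: 10>4.
M gives a strictly higher payoff against each choice by Row, so M strictly dominates R.

M strictly dominates R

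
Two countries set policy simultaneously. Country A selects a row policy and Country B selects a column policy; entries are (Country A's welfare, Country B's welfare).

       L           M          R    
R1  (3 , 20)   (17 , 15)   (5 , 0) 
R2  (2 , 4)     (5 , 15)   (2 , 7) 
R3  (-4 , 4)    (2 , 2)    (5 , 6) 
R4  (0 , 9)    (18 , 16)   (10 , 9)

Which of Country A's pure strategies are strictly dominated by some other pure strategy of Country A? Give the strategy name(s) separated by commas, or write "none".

R2, R3

Nothing dominates R1: R2 at L (3>2); R3 at L (3>-4); R4 at L (3>0).
R1 strictly dominates R2 — L: 3>2, M: 17>5, R: 5>2.
R3 is strictly dominated by R4 (L: 0>-4, M: 18>2, R: 10>5).
Nothing dominates R4: R1 at M (18>17); R2 at M (18>5); R3 at L (0>-4).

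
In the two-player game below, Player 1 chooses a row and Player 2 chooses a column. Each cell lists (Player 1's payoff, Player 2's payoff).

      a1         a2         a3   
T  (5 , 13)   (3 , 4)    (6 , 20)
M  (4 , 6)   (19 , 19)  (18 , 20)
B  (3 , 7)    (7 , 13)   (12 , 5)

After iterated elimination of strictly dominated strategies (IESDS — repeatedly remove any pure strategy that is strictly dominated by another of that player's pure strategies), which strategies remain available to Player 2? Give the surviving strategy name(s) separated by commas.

Row B is eliminated: M beats it against every remaining column (a1: 4>3, a2: 19>7, a3: 18>12).
Column a1 is eliminated: a3 beats it against every remaining row (T: 20>13, M: 20>6).
For Player 1, M strictly dominates T on the remaining columns (a2: 19>3, a3: 18>6); eliminate T.
For Player 2, a3 strictly dominates a2 on the remaining rows (M: 20>19); eliminate a2.
Among the remaining strategies, none is strictly dominated by another pure strategy of the same player, so the elimination stops.
Surviving strategies — Player 1: {M}; Player 2: {a3}.

a3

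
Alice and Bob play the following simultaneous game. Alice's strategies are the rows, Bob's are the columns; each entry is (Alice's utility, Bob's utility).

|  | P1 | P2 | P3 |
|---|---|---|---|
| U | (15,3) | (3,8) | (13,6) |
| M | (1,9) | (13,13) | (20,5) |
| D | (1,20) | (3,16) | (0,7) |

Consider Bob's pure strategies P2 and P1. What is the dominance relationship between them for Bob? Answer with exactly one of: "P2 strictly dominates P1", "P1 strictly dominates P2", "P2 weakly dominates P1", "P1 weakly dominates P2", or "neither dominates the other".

P2's payoffs vs P1's, by Alice's action — U: 8>3, M: 13>9, D: 16<20.
P2 does better at U, M but worse at D; neither strategy dominates the other.

neither dominates the other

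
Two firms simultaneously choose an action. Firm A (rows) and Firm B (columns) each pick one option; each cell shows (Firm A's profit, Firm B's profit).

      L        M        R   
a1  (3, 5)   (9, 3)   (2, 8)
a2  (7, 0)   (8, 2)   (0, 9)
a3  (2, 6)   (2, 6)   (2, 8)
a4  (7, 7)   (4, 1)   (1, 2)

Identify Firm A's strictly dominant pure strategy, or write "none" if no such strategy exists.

a1 fails to dominate a2 at L (3<7).
a2 fails to dominate a1 at M (8<9).
a3 fails to dominate a1 at L (2<3).
a4 fails to dominate a1 at M (4<9).
No single strategy dominates all the others.

none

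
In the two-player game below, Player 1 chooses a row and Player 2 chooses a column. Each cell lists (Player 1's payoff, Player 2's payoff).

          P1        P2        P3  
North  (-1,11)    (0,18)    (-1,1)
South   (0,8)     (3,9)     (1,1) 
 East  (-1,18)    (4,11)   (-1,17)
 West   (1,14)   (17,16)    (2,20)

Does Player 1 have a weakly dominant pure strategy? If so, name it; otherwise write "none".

West vs North: P1: 1>-1, P2: 17>0, P3: 2>-1.
West vs South: P1: 1>0, P2: 17>3, P3: 2>1.
West vs East: P1: 1>-1, P2: 17>4, P3: 2>-1.
West is at least as good as every other strategy against every opponent action, so it is weakly dominant.

West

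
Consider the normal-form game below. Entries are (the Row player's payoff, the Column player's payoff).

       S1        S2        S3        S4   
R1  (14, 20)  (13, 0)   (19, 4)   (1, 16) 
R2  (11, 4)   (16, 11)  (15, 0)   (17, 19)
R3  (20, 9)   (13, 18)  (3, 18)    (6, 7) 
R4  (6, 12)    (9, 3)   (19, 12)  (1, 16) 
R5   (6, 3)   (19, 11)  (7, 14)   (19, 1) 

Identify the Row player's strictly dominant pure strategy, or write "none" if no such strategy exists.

none

R1 fails to dominate R2 at S2 (13<16).
R2 fails to dominate R1 at S1 (11<14).
R3 fails to dominate R1 at S2 (13=13).
R4 fails to dominate R1 at S1 (6<14).
R5 fails to dominate R1 at S1 (6<14).
No single strategy dominates all the others.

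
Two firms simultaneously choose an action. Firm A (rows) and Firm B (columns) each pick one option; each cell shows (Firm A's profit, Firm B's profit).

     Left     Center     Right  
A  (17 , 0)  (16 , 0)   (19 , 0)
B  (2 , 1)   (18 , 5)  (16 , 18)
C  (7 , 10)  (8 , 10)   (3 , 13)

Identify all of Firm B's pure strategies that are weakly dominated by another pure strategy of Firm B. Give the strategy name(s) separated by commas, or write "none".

Left, Center

Left is weakly dominated by Center (A: 0=0, B: 5>1, C: 10=10).
Center is weakly dominated by Right (A: 0=0, B: 18>5, C: 13>10).
Nothing dominates Right: Left at B (18>1); Center at B (18>5).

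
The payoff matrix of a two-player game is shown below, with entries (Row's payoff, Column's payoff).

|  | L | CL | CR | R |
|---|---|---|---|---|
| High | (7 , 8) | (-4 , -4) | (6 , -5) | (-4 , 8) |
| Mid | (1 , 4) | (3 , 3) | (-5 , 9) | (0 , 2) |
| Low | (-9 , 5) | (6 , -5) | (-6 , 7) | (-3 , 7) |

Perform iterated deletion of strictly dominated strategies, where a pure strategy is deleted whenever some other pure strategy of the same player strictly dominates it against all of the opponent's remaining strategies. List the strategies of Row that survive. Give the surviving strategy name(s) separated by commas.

For Column, L strictly dominates CL on the remaining rows (High: 8>-4, Mid: 4>3, Low: 5>-5); eliminate CL.
Row Low is eliminated: Mid beats it against every remaining column (L: 1>-9, CR: -5>-6, R: 0>-3).
Among the remaining strategies, none is strictly dominated by another pure strategy of the same player, so the elimination stops.
Surviving strategies — Row: {High, Mid}; Column: {L, CR, R}.

High, Mid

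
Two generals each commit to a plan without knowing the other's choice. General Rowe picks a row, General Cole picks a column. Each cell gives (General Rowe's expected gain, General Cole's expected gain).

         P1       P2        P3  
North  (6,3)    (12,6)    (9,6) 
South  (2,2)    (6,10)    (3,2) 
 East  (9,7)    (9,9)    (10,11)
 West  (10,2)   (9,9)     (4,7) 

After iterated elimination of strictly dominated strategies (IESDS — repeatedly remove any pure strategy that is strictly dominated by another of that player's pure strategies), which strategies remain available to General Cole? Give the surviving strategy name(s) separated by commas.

P2, P3

General Rowe's strategy South is strictly dominated by North (P1: 6>2, P2: 12>6, P3: 9>3) and is removed.
Column P1 is eliminated: P2 beats it against every remaining row (North: 6>3, East: 9>7, West: 9>2).
For General Rowe, North strictly dominates West on the remaining columns (P2: 12>9, P3: 9>4); eliminate West.
Among the remaining strategies, none is strictly dominated by another pure strategy of the same player, so the elimination stops.
Surviving strategies — General Rowe: {North, East}; General Cole: {P2, P3}.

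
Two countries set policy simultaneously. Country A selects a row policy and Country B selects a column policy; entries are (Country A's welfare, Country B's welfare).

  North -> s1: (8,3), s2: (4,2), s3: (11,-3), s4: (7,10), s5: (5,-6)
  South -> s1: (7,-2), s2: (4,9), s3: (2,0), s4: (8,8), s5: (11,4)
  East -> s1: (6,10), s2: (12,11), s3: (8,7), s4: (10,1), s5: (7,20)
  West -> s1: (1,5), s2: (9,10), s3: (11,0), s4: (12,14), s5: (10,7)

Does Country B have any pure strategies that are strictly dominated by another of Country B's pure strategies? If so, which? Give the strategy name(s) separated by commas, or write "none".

s3

Nothing dominates s1: s2 at North (3>2); s3 at North (3>-3); s4 at East (10>1); s5 at North (3>-6).
s2 is not dominated — it holds its own against s1 at South (9>-2); s3 at North (2>-3); s4 at South (9>8); s5 at North (2>-6).
s2 strictly dominates s3 — North: 2>-3, South: 9>0, East: 11>7, West: 10>0.
s4 is not dominated — it holds its own against s1 at North (10>3); s2 at North (10>2); s3 at North (10>-3); s5 at North (10>-6).
Nothing dominates s5: s1 at South (4>-2); s2 at East (20>11); s3 at South (4>0); s4 at East (20>1).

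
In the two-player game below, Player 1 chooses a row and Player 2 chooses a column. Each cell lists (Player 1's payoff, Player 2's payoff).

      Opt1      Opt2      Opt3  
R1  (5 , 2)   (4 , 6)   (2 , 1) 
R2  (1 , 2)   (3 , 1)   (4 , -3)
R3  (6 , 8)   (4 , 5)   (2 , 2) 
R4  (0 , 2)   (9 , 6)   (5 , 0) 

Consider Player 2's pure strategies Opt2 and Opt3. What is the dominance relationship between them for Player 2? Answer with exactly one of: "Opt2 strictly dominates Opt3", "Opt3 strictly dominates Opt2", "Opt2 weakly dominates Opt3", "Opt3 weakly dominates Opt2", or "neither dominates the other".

Opt2 strictly dominates Opt3

Opt2's payoffs vs Opt3's, by Player 1's action — R1: 6>1, R2: 1>-3, R3: 5>2, R4: 6>0.
Opt2 gives a strictly higher payoff against every action of Player 1, so Opt2 strictly dominates Opt3.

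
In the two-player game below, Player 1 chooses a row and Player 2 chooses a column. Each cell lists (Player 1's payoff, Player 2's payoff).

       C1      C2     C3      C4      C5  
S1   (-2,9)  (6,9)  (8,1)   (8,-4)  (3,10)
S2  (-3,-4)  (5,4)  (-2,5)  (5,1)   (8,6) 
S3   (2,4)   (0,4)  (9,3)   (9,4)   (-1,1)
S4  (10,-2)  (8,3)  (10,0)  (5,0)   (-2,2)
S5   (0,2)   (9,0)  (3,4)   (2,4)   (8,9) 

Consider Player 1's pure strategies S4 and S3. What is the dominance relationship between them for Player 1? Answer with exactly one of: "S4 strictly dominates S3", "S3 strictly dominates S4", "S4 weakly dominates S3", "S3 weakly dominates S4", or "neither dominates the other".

Compare S4 to S3 across each choice by Player 2: C1: 10>2, C2: 8>0, C3: 10>9, C4: 5<9, C5: -2<-1.
S4 does better at C1, C2, C3 but worse at C4, C5; neither strategy dominates the other.

neither dominates the other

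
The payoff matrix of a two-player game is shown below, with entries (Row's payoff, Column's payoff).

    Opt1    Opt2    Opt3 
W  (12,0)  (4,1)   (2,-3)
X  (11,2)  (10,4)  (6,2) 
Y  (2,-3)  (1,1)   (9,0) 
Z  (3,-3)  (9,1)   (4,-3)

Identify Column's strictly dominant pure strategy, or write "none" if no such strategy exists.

Opt2

Opt2 vs Opt1: W: 1>0, X: 4>2, Y: 1>-3, Z: 1>-3.
Opt2 vs Opt3: W: 1>-3, X: 4>2, Y: 1>0, Z: 1>-3.
Opt2 strictly beats every other strategy against every opponent action, so it is strictly dominant.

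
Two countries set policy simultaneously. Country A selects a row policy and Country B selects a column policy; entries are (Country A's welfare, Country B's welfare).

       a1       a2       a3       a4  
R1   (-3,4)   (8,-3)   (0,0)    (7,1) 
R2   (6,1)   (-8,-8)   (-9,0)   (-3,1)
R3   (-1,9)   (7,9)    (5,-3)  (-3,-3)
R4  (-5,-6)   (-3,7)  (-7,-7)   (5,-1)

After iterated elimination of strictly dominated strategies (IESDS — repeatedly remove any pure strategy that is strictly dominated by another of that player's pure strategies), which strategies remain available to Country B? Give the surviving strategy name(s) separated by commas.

For Country A, R1 strictly dominates R4 on the remaining columns (a1: -3>-5, a2: 8>-3, a3: 0>-7, a4: 7>5); eliminate R4.
For Country B, a1 strictly dominates a3 on the remaining rows (R1: 4>0, R2: 1>0, R3: 9>-3); eliminate a3.
Among the remaining strategies, none is strictly dominated by another pure strategy of the same player, so the elimination stops.
Surviving strategies — Country A: {R1, R2, R3}; Country B: {a1, a2, a4}.

a1, a2, a4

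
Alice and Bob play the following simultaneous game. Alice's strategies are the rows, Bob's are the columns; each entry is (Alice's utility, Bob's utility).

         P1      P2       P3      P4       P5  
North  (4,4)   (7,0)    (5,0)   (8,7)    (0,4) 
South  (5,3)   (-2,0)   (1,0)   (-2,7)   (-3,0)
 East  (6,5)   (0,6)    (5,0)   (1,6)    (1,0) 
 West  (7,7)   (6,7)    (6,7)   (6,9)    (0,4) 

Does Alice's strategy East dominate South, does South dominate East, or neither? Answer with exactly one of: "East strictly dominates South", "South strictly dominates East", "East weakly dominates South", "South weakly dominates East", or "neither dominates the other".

East strictly dominates South

Compare East to South across each choice by Bob: P1: 6>5, P2: 0>-2, P3: 5>1, P4: 1>-2, P5: 1>-3.
Every comparison favours East, so East strictly dominates South.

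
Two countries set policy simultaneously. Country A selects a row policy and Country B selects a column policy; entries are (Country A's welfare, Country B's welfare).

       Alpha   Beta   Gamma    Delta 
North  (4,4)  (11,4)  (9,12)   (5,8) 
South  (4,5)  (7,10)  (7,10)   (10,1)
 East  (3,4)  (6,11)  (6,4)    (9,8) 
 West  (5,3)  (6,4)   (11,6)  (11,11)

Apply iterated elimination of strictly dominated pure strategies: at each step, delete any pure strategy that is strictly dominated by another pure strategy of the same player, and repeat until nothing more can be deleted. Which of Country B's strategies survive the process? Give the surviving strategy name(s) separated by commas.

Country A's strategy East is strictly dominated by South (Alpha: 4>3, Beta: 7>6, Gamma: 7>6, Delta: 10>9) and is removed.
Column Alpha is eliminated: Gamma beats it against every remaining row (North: 12>4, South: 10>5, West: 6>3).
Among the remaining strategies, none is strictly dominated by another pure strategy of the same player, so the elimination stops.
Surviving strategies — Country A: {North, South, West}; Country B: {Beta, Gamma, Delta}.

Beta, Gamma, Delta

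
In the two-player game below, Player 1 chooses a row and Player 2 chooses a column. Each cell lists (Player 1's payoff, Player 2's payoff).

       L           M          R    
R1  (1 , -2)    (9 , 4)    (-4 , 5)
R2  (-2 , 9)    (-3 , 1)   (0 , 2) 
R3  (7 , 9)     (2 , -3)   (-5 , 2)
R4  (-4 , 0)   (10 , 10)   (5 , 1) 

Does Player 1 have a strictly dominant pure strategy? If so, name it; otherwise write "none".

R1 fails to dominate R2 at R (-4<0).
R2 fails to dominate R1 at L (-2<1).
R3 fails to dominate R1 at M (2<9).
R4 fails to dominate R1 at L (-4<1).
No single strategy dominates all the others.

none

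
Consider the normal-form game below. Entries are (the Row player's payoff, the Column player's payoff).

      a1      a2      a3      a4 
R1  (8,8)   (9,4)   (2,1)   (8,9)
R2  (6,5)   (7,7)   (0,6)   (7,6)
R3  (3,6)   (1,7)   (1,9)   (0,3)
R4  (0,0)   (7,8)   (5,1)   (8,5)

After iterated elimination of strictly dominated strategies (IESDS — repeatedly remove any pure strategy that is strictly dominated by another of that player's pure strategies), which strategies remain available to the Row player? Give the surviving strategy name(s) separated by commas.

R1, R4

Row R2 is eliminated: R1 beats it against every remaining column (a1: 8>6, a2: 9>7, a3: 2>0, a4: 8>7).
Row R3 is eliminated: R1 beats it against every remaining column (a1: 8>3, a2: 9>1, a3: 2>1, a4: 8>0).
Column a1 is eliminated: a4 beats it against every remaining row (R1: 9>8, R4: 5>0).
For the Column player, a2 strictly dominates a3 on the remaining rows (R1: 4>1, R4: 8>1); eliminate a3.
Among the remaining strategies, none is strictly dominated by another pure strategy of the same player, so the elimination stops.
Surviving strategies — the Row player: {R1, R4}; the Column player: {a2, a4}.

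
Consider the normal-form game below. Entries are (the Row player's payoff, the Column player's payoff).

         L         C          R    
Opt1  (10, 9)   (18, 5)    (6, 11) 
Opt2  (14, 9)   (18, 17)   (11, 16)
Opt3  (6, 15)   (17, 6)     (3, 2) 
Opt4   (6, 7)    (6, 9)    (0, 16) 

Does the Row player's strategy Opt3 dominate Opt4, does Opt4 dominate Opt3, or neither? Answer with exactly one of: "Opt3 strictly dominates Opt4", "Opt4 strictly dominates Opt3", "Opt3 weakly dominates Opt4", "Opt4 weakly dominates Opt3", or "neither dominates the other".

Compare Opt3 to Opt4 across each choice by the Column player: L: 6=6, C: 17>6, R: 3>0.
Opt3 is at least as good everywhere and strictly better somewhere (tied only at L), so Opt3 weakly but not strictly dominates Opt4.

Opt3 weakly dominates Opt4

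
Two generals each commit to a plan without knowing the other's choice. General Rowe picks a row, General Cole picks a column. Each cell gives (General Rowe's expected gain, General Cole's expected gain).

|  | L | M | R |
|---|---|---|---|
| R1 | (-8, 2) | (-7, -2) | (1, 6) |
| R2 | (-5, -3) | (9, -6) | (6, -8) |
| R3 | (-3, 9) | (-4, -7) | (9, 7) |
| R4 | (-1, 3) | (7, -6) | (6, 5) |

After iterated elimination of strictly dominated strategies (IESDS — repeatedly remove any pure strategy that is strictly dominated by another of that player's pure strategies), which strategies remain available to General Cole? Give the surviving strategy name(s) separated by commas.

L, R

General Rowe's strategy R1 is strictly dominated by R2 (L: -5>-8, M: 9>-7, R: 6>1) and is removed.
For General Cole, L strictly dominates M on the remaining rows (R2: -3>-6, R3: 9>-7, R4: 3>-6); eliminate M.
General Rowe's strategy R2 is strictly dominated by R3 (L: -3>-5, R: 9>6) and is removed.
Among the remaining strategies, none is strictly dominated by another pure strategy of the same player, so the elimination stops.
Surviving strategies — General Rowe: {R3, R4}; General Cole: {L, R}.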